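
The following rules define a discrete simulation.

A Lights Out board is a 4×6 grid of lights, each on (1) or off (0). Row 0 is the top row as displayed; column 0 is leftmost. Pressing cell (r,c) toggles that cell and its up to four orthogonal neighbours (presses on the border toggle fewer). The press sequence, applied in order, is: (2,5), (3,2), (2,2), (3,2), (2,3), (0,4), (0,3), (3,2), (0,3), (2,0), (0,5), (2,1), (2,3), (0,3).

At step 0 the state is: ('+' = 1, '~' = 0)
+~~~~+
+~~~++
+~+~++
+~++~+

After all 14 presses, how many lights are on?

12

k=0  +~~~~+
+~~~++
+~+~++
+~++~+
k=1  +~~~~+
+~~~+~
+~+~~~
+~++~~
k=2  +~~~~+
+~~~+~
+~~~~~
++~~~~
k=3  +~~~~+
+~+~+~
++++~~
+++~~~
k=4  +~~~~+
+~+~+~
++~+~~
+~~+~~
k=5  +~~~~+
+~+++~
+++~+~
+~~~~~
k=6  +~~++~
+~++~~
+++~+~
+~~~~~
k=7  +~+~~~
+~+~~~
+++~+~
+~~~~~
k=8  +~+~~~
+~+~~~
++~~+~
++++~~
k=9  +~~++~
+~++~~
++~~+~
++++~~
k=10  +~~++~
~~++~~
~~~~+~
~+++~~
k=11  +~~+~+
~~++~+
~~~~+~
~+++~~
k=12  +~~+~+
~+++~+
+++~+~
~~++~~
k=13  +~~+~+
~++~~+
++~+~~
~~+~~~
k=14  +~+~++
~+++~+
++~+~~
~~+~~~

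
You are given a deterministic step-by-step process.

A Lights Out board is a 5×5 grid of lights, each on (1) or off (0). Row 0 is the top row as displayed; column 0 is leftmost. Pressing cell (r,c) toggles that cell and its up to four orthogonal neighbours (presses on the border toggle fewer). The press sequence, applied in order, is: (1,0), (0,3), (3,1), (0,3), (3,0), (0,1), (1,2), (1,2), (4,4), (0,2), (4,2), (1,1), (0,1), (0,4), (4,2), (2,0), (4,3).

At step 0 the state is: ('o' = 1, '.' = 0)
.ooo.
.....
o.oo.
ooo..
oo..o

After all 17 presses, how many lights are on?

14

gen 0: .ooo.
.....
o.oo.
ooo..
oo..o
gen 1: oooo.
oo...
..oo.
ooo..
oo..o
gen 2: oo..o
oo.o.
..oo.
ooo..
oo..o
gen 3: oo..o
oo.o.
.ooo.
.....
o...o
gen 4: oooo.
oo...
.ooo.
.....
o...o
gen 5: oooo.
oo...
oooo.
oo...
....o
gen 6: ...o.
o....
oooo.
oo...
....o
gen 7: ..oo.
oooo.
oo.o.
oo...
....o
gen 8: ...o.
o....
oooo.
oo...
....o
gen 9: ...o.
o....
oooo.
oo..o
...o.
gen 10: .oo..
o.o..
oooo.
oo..o
...o.
gen 11: .oo..
o.o..
oooo.
ooo.o
.oo..
gen 12: ..o..
.o...
o.oo.
ooo.o
.oo..
gen 13: oo...
.....
o.oo.
ooo.o
.oo..
gen 14: oo.oo
....o
o.oo.
ooo.o
.oo..
gen 15: oo.oo
....o
o.oo.
oo..o
...o.
gen 16: oo.oo
o...o
.ooo.
.o..o
...o.
gen 17: oo.oo
o...o
.ooo.
.o.oo
..o.o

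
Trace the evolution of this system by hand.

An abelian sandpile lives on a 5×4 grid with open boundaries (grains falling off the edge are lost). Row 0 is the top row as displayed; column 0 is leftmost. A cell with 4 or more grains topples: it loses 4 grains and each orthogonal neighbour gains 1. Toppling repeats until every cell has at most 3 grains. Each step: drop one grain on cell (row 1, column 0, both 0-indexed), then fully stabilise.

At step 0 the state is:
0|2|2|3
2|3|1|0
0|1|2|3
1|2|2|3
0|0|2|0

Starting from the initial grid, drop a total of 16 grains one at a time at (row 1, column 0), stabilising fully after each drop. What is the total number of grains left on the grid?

k=0  0|2|2|3
2|3|1|0
0|1|2|3
1|2|2|3
0|0|2|0
k=1  0|2|2|3
3|3|1|0
0|1|2|3
1|2|2|3
0|0|2|0
k=2  1|3|2|3
1|0|2|0
1|2|2|3
1|2|2|3
0|0|2|0
k=3  1|3|2|3
2|0|2|0
1|2|2|3
1|2|2|3
0|0|2|0
k=4  1|3|2|3
3|0|2|0
1|2|2|3
1|2|2|3
0|0|2|0
k=5  2|3|2|3
0|1|2|0
2|2|2|3
1|2|2|3
0|0|2|0
k=6  2|3|2|3
1|1|2|0
2|2|2|3
1|2|2|3
0|0|2|0
k=7  2|3|2|3
2|1|2|0
2|2|2|3
1|2|2|3
0|0|2|0
k=8  2|3|2|3
3|1|2|0
2|2|2|3
1|2|2|3
0|0|2|0
k=9  3|3|2|3
0|2|2|0
3|2|2|3
1|2|2|3
0|0|2|0
k=10  3|3|2|3
1|2|2|0
3|2|2|3
1|2|2|3
0|0|2|0
k=11  3|3|2|3
2|2|2|0
3|2|2|3
1|2|2|3
0|0|2|0
k=12  3|3|2|3
3|2|2|0
3|2|2|3
1|2|2|3
0|0|2|0
k=13  1|1|3|3
3|1|3|0
1|0|3|3
2|3|2|3
0|0|2|0
k=14  2|1|3|3
0|2|3|0
2|0|3|3
2|3|2|3
0|0|2|0
k=15  2|1|3|3
1|2|3|0
2|0|3|3
2|3|2|3
0|0|2|0
k=16  2|1|3|3
2|2|3|0
2|0|3|3
2|3|2|3
0|0|2|0

36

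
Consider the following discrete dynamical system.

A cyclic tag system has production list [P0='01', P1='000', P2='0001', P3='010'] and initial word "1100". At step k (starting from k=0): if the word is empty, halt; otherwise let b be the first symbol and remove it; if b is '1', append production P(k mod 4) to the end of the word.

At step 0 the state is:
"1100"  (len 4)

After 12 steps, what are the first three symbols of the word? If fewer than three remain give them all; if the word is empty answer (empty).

(empty)

0) "1100"  (len 4)
1) "10001"  (len 5)
2) "0001000"  (len 7)
3) "001000"  (len 6)
4) "01000"  (len 5)
5) "1000"  (len 4)
6) "000000"  (len 6)
7) "00000"  (len 5)
8) "0000"  (len 4)
9) "000"  (len 3)
10) "00"  (len 2)
11) "0"  (len 1)
12) (halted — word empty)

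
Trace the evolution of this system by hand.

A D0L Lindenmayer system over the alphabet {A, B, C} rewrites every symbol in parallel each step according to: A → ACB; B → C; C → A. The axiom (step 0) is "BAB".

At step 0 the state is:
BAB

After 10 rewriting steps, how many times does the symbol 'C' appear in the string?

[0] BAB
[1] CACBC
[2] AACBACA
[3] ACBACBACACBAACB
[4] ACBACACBACACBAACBACACBACBAC
[5] ACBACACBAACBACACBAACBACACBACBACACBAACBACACBACACBA
[6] ACBACACBAACBACACBACBACACBAACBACACBACBACACBAACBACACBACACBAACBACACBACBACACBAACBACACBAACBACACB
[7] ACBACACBAACBACACBACBACACBAACBACACBACACBAACBACACBACBACACBAA…CACBAACBACACBACACBAACBACACBACBACACBAACBACACBACBACACBAACBAC  (len 167)
[8] ACBACACBAACBACACBACBACACBAACBACACBACACBAACBACACBACBACACBAA…CACBACACBAACBACACBACBACACBAACBACACBACACBAACBACACBACBACACBA  (len 307)
[9] ACBACACBAACBACACBACBACACBAACBACACBACACBAACBACACBACBACACBAA…BACBACACBAACBACACBAACBACACBACBACACBAACBACACBACACBAACBACACB  (len 565)
[10] ACBACACBAACBACACBACBACACBAACBACACBACACBAACBACACBACBACACBAA…CACBACACBAACBACACBACBACACBAACBACACBAACBACACBACBACACBAACBAC  (len 1039)

366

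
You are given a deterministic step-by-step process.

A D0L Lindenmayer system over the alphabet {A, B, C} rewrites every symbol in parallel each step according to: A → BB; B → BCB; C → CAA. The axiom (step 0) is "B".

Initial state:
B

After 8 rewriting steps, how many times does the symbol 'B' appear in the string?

2164

[0] B
[1] BCB
[2] BCBCAABCB
[3] BCBCAABCBCAABBBBBCBCAABCB
[4] BCBCAABCBCAABBBBBCBCAABCBCAABBBBBCBBCBBCBBCBBCBCAABCBCAABBBBBCBCAABCB
[5] BCBCAABCBCAABBBBBCBCAABCBCAABBBBBCBBCBBCBBCBBCBCAABCBCAABB…ABBBBBCBCAABCBCAABBBBBCBBCBBCBBCBBCBCAABCBCAABBBBBCBCAABCB  (len 193)
[6] BCBCAABCBCAABBBBBCBCAABCBCAABBBBBCBBCBBCBBCBBCBCAABCBCAABB…ABBBBBCBCAABCBCAABBBBBCBBCBBCBBCBBCBCAABCBCAABBBBBCBCAABCB  (len 541)
[7] BCBCAABCBCAABBBBBCBCAABCBCAABBBBBCBBCBBCBBCBBCBCAABCBCAABB…ABBBBBCBCAABCBCAABBBBBCBBCBBCBBCBBCBCAABCBCAABBBBBCBCAABCB  (len 1513)
[8] BCBCAABCBCAABBBBBCBCAABCBCAABBBBBCBBCBBCBBCBBCBCAABCBCAABB…ABBBBBCBCAABCBCAABBBBBCBBCBBCBBCBBCBCAABCBCAABBBBBCBCAABCB  (len 4229)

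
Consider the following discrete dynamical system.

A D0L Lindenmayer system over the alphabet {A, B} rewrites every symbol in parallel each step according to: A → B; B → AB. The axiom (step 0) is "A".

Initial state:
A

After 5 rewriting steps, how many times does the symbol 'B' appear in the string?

[0] A
[1] B
[2] AB
[3] BAB
[4] ABBAB
[5] BABABBAB

5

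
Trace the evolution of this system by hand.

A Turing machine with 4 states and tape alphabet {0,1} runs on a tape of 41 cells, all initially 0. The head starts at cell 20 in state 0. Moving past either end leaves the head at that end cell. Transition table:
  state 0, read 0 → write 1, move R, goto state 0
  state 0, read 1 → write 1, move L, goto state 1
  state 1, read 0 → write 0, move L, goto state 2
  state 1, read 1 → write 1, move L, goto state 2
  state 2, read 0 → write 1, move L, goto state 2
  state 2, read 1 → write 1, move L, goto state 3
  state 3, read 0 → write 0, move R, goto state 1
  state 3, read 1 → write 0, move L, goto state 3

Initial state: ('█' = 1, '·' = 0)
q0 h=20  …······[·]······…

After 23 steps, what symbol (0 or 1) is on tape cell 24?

1

0) q0 h=20  …······[·]······…
1) q0 h=21  …·····█[·]······…
2) q0 h=22  …····██[·]······…
3) q0 h=23  …···███[·]······…
4) q0 h=24  …··████[·]······…
5) q0 h=25  …·█████[·]······…
6) q0 h=26  …██████[·]······…
7) q0 h=27  …██████[·]······…
8) q0 h=28  …██████[·]······…
9) q0 h=29  …██████[·]······…
10) q0 h=30  …██████[·]······…
11) q0 h=31  …██████[·]······…
12) q0 h=32  …██████[·]······…
13) q0 h=33  …██████[·]······…
14) q0 h=34  …██████[·]······|
15) q0 h=35  …██████[·]·····|
16) q0 h=36  …██████[·]····|
17) q0 h=37  …██████[·]···|
18) q0 h=38  …██████[·]··|
19) q0 h=39  …██████[·]·|
20) q0 h=40  …██████[·]|
21) q0 h=40  …██████[█]|
22) q1 h=39  …██████[█]█|
23) q2 h=38  …██████[█]██|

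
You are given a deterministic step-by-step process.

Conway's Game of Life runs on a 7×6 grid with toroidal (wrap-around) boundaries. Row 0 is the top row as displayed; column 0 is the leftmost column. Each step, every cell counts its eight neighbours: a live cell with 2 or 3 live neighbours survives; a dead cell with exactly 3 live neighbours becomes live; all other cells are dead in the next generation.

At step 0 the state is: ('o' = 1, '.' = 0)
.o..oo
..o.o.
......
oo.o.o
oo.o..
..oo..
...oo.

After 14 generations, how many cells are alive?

[0] .o..oo
..o.o.
......
oo.o.o
oo.o..
..oo..
...oo.
[1] ..o..o
...ooo
oooooo
.o..oo
...o.o
.o....
.....o
[2] o..o.o
......
.o....
.o....
..o..o
o...o.
o.....
[3] o....o
o.....
......
ooo...
oo...o
oo....
oo..o.
[4] ......
o....o
o.....
..o..o
.....o
..o...
......
[5] ......
o....o
oo....
o....o
......
......
......
[6] ......
oo...o
.o....
oo...o
......
......
......
[7] o.....
oo....
..o...
oo....
o.....
......
......
[8] oo....
oo....
..o...
oo....
oo....
......
......
[9] oo....
o.o...
..o...
o.o...
oo....
......
......
[10] oo....
o.o...
..oo..
o.o...
oo....
......
......
[11] oo....
o.oo..
..oo..
o.oo..
oo....
......
......
[12] ooo...
o..o..
....o.
o..o..
ooo...
......
......
[13] ooo...
o.oo.o
...ooo
o.oo.o
ooo...
.o....
.o....
[14] ...o.o
......
......
......
...o.o
......
......

4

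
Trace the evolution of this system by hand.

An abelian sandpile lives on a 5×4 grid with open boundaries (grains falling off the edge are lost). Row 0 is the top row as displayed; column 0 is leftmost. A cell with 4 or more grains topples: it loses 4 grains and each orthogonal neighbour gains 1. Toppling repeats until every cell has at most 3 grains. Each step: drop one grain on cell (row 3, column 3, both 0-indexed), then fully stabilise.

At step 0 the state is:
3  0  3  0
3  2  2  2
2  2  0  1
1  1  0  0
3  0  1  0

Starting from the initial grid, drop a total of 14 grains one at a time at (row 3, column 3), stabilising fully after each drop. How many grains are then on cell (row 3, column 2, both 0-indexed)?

[0] 3  0  3  0
3  2  2  2
2  2  0  1
1  1  0  0
3  0  1  0
[1] 3  0  3  0
3  2  2  2
2  2  0  1
1  1  0  1
3  0  1  0
[2] 3  0  3  0
3  2  2  2
2  2  0  1
1  1  0  2
3  0  1  0
[3] 3  0  3  0
3  2  2  2
2  2  0  1
1  1  0  3
3  0  1  0
[4] 3  0  3  0
3  2  2  2
2  2  0  2
1  1  1  0
3  0  1  1
[5] 3  0  3  0
3  2  2  2
2  2  0  2
1  1  1  1
3  0  1  1
[6] 3  0  3  0
3  2  2  2
2  2  0  2
1  1  1  2
3  0  1  1
[7] 3  0  3  0
3  2  2  2
2  2  0  2
1  1  1  3
3  0  1  1
[8] 3  0  3  0
3  2  2  2
2  2  0  3
1  1  2  0
3  0  1  2
[9] 3  0  3  0
3  2  2  2
2  2  0  3
1  1  2  1
3  0  1  2
[10] 3  0  3  0
3  2  2  2
2  2  0  3
1  1  2  2
3  0  1  2
[11] 3  0  3  0
3  2  2  2
2  2  0  3
1  1  2  3
3  0  1  2
[12] 3  0  3  0
3  2  2  3
2  2  1  0
1  1  3  1
3  0  1  3
[13] 3  0  3  0
3  2  2  3
2  2  1  0
1  1  3  2
3  0  1  3
[14] 3  0  3  0
3  2  2  3
2  2  1  0
1  1  3  3
3  0  1  3

3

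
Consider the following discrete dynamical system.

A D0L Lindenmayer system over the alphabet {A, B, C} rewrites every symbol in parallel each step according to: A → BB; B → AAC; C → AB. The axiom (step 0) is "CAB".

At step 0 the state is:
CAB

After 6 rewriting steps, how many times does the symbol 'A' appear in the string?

239

gen 0: CAB
gen 1: ABBBAAC
gen 2: BBAACAACAACBBBBAB
gen 3: AACAACBBBBABBBBBABBBBBABAACAACAACAACBBAAC
gen 4: BBBBABBBBBABAACAACAACAACBBAACAACAACAACAACBBAACAACAACAACAACBBAACBBBBABBBBBABBBBBABBBBBABAACAACBBBBAB
gen 5: AACAACAACAACBBAACAACAACAACAACBBAACBBBBABBBBBABBBBBABBBBBAB…CAACAACBBAACAACAACAACAACBBAACBBBBABBBBBABAACAACAACAACBBAAC  (len 239)
gen 6: BBBBABBBBBABBBBBABBBBBABAACAACBBBBABBBBBABBBBBABBBBBABBBBB…BBAACAACAACAACAACBBAACBBBBABBBBBABBBBBABBBBBABAACAACBBBBAB  (len 577)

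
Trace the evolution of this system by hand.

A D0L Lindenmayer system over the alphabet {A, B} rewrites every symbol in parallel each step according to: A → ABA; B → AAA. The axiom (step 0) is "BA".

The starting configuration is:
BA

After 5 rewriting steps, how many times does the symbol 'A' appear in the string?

step 0: BA
step 1: AAAABA
step 2: ABAABAABAABAAAAABA
step 3: ABAAAAABAABAAAAABAABAAAAABAABAAAAABAABAABAABAABAAAAABA
step 4: ABAAAAABAABAABAABAABAAAAABAABAAAAABAABAABAABAABAAAAABAABAA…AABAABAAAAABAABAAAAABAABAAAAABAABAAAAABAABAABAABAABAAAAABA  (len 162)
step 5: ABAAAAABAABAABAABAABAAAAABAABAAAAABAABAAAAABAABAAAAABAABAA…AABAABAAAAABAABAAAAABAABAAAAABAABAAAAABAABAABAABAABAAAAABA  (len 486)

365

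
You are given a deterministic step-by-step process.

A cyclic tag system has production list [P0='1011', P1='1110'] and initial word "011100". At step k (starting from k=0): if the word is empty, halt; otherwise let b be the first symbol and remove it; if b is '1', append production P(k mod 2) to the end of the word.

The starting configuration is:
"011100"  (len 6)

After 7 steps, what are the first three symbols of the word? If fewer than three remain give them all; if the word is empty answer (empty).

0) "011100"  (len 6)
1) "11100"  (len 5)
2) "11001110"  (len 8)
3) "10011101011"  (len 11)
4) "00111010111110"  (len 14)
5) "0111010111110"  (len 13)
6) "111010111110"  (len 12)
7) "110101111101011"  (len 15)

110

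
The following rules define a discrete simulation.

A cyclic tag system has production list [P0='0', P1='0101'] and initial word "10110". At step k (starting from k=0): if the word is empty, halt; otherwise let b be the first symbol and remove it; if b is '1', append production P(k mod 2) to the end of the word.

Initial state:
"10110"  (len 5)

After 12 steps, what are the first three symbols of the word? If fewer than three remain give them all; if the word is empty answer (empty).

step 0: "10110"  (len 5)
step 1: "01100"  (len 5)
step 2: "1100"  (len 4)
step 3: "1000"  (len 4)
step 4: "0000101"  (len 7)
step 5: "000101"  (len 6)
step 6: "00101"  (len 5)
step 7: "0101"  (len 4)
step 8: "101"  (len 3)
step 9: "010"  (len 3)
step 10: "10"  (len 2)
step 11: "00"  (len 2)
step 12: "0"  (len 1)

0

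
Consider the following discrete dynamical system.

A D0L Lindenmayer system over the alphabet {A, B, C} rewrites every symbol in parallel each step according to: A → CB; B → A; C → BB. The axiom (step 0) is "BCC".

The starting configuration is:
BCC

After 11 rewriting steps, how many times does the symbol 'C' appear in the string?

step 0: BCC
step 1: ABBBB
step 2: CBAAAA
step 3: BBACBCBCBCB
step 4: AACBBBABBABBABBA
step 5: CBCBBBAAACBAACBAACBAACB
step 6: BBABBAAACBCBCBBBACBCBBBACBCBBBACBCBBBA
step 7: AACBAACBCBCBBBABBABBAAACBBBABBAAACBBBABBAAACBBBABBAAACB
step 8: CBCBBBACBCBBBABBABBAAACBAACBAACBCBCBBBAAACBAACBCBCBBBAAACBAACBCBCBBBAAACBAACBCBCBBBA
step 9: BBABBAAACBBBABBAAACBAACBAACBCBCBBBACBCBBBACBCBBBABBABBAAAC…BBABBAAACBCBCBBBACBCBBBABBABBAAACBCBCBBBACBCBBBABBABBAAACB  (len 131)
step 10: AACBAACBCBCBBBAAACBAACBCBCBBBACBCBBBACBCBBBABBABBAAACBBBAB…ABBAAACBAACBAACBCBCBBBABBABBAAACBBBABBAAACBAACBAACBCBCBBBA  (len 194)
step 11: CBCBBBACBCBBBABBABBAAACBCBCBBBACBCBBBABBABBAAACBBBABBAAACB…AACBAACBAACBCBCBBBAAACBAACBCBCBBBACBCBBBACBCBBBABBABBAAACB  (len 299)

68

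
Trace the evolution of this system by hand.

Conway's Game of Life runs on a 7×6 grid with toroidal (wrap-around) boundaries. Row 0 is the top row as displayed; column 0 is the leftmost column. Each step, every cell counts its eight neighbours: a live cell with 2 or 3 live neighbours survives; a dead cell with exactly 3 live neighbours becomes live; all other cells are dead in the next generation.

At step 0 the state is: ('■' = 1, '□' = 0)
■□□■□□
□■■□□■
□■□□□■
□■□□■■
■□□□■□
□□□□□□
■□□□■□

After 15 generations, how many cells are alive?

1

[0] ■□□■□□
□■■□□■
□■□□□■
□■□□■■
■□□□■□
□□□□□□
■□□□■□
[1] ■□■■■□
□■■□■■
□■□□□■
□■□□■□
■□□□■□
□□□□□□
□□□□□■
[2] ■□■□□□
□□□□□□
□■□■□■
□■□□■□
□□□□□■
□□□□□■
□□□■■■
[3] □□□■■■
■■■□□□
■□■□■□
□□■□■■
■□□□■■
■□□□□■
■□□■■■
[4] □□□□□□
■□■□□□
■□■□■□
□□□□□□
□■□■□□
□■□■□□
□□□■□□
[5] □□□□□□
□□□■□■
□□□■□■
□■■■□□
□□□□□□
□□□■■□
□□■□□□
[6] □□□□□□
□□□□□□
■□□■□□
□□■■■□
□□□□■□
□□□■□□
□□□■□□
[7] □□□□□□
□□□□□□
□□■■■□
□□■□■■
□□■□■□
□□□■■□
□□□□□□
[8] □□□□□□
□□□■□□
□□■□■■
□■■□□■
□□■□□□
□□□■■□
□□□□□□
[9] □□□□□□
□□□■■□
■■■□■■
■■■□■■
□■■□■□
□□□■□□
□□□□□□
[10] □□□□□□
■■■■■□
□□□□□□
□□□□□□
□□□□■□
□□■■□□
□□□□□□
[11] □■■■□□
□■■■□□
□■■■□□
□□□□□□
□□□■□□
□□□■□□
□□□□□□
[12] □■□■□□
■□□□■□
□■□■□□
□□□■□□
□□□□□□
□□□□□□
□□□■□□
[13] □□■■■□
■■□■■□
□□■■■□
□□■□□□
□□□□□□
□□□□□□
□□■□□□
[14] □□□□■■
□■□□□□
□□□□■■
□□■□□□
□□□□□□
□□□□□□
□□■□□□
[15] □□□□□□
■□□□□□
□□□□□□
□□□□□□
□□□□□□
□□□□□□
□□□□□□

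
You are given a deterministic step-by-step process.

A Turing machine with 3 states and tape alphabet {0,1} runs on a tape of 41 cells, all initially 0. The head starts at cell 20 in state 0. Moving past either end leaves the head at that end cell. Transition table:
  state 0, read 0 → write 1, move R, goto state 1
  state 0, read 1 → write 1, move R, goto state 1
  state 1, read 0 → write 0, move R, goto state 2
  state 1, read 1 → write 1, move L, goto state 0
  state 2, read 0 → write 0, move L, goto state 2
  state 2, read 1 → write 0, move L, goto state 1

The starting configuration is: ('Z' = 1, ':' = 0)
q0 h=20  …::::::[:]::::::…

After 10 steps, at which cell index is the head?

16

0) q0 h=20  …::::::[:]::::::…
1) q1 h=21  …:::::Z[:]::::::…
2) q2 h=22  …::::Z:[:]::::::…
3) q2 h=21  …:::::Z[:]::::::…
4) q2 h=20  …::::::[Z]::::::…
5) q1 h=19  …::::::[:]::::::…
6) q2 h=20  …::::::[:]::::::…
7) q2 h=19  …::::::[:]::::::…
8) q2 h=18  …::::::[:]::::::…
9) q2 h=17  …::::::[:]::::::…
10) q2 h=16  …::::::[:]::::::…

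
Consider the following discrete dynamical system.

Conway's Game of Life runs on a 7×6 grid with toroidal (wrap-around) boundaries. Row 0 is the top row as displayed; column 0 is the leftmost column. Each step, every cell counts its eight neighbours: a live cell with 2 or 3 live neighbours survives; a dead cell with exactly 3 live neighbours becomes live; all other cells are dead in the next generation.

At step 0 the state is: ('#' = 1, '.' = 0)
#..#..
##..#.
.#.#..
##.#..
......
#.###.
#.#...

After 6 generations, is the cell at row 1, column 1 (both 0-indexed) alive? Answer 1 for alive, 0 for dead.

0

0) #..#..
##..#.
.#.#..
##.#..
......
#.###.
#.#...
1) #.##..
##.###
...###
##....
#...##
..##.#
#.#.#.
2) ......
.#....
...#..
.#.#..
..###.
..#...
#...#.
3) ......
......
......
......
.#..#.
.##.##
......
4) ......
......
......
......
######
######
......
5) ......
......
......
######
......
......
######
6) ######
......
######
######
######
######
######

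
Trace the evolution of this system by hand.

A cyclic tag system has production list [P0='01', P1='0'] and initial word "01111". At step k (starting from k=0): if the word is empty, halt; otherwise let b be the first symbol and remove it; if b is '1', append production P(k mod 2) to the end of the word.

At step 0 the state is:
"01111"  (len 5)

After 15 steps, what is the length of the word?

0

t=0: "01111"  (len 5)
t=1: "1111"  (len 4)
t=2: "1110"  (len 4)
t=3: "11001"  (len 5)
t=4: "10010"  (len 5)
t=5: "001001"  (len 6)
t=6: "01001"  (len 5)
t=7: "1001"  (len 4)
t=8: "0010"  (len 4)
t=9: "010"  (len 3)
t=10: "10"  (len 2)
t=11: "001"  (len 3)
t=12: "01"  (len 2)
t=13: "1"  (len 1)
t=14: "0"  (len 1)
t=15: (halted — word empty)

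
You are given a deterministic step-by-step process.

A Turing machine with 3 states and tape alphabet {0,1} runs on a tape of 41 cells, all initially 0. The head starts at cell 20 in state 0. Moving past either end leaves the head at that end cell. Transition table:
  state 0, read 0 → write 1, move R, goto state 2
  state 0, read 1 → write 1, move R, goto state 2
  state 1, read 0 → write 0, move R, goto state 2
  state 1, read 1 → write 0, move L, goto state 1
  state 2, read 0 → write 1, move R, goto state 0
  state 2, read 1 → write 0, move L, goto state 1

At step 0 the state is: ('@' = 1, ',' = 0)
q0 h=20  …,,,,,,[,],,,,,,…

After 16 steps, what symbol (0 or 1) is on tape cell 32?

[0] q0 h=20  …,,,,,,[,],,,,,,…
[1] q2 h=21  …,,,,,@[,],,,,,,…
[2] q0 h=22  …,,,,@@[,],,,,,,…
[3] q2 h=23  …,,,@@@[,],,,,,,…
[4] q0 h=24  …,,@@@@[,],,,,,,…
[5] q2 h=25  …,@@@@@[,],,,,,,…
[6] q0 h=26  …@@@@@@[,],,,,,,…
[7] q2 h=27  …@@@@@@[,],,,,,,…
[8] q0 h=28  …@@@@@@[,],,,,,,…
[9] q2 h=29  …@@@@@@[,],,,,,,…
[10] q0 h=30  …@@@@@@[,],,,,,,…
[11] q2 h=31  …@@@@@@[,],,,,,,…
[12] q0 h=32  …@@@@@@[,],,,,,,…
[13] q2 h=33  …@@@@@@[,],,,,,,…
[14] q0 h=34  …@@@@@@[,],,,,,,|
[15] q2 h=35  …@@@@@@[,],,,,,|
[16] q0 h=36  …@@@@@@[,],,,,|

1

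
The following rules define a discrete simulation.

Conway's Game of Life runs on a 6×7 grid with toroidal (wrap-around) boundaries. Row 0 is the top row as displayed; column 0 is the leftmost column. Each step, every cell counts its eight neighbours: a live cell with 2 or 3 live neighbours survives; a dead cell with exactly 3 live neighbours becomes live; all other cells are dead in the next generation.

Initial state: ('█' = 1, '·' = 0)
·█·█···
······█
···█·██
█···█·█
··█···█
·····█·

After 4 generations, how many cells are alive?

11

t=0: ·█·█···
······█
···█·██
█···█·█
··█···█
·····█·
t=1: ·······
█·█·███
····█··
█··██··
█·····█
··█····
t=2: ·█·█·██
···████
██·····
█··████
██·█··█
·······
t=3: █·██··█
·█·█···
·██····
···███·
·███···
·█··██·
t=4: █··█·██
···█···
·█·····
····█··
·█·····
····███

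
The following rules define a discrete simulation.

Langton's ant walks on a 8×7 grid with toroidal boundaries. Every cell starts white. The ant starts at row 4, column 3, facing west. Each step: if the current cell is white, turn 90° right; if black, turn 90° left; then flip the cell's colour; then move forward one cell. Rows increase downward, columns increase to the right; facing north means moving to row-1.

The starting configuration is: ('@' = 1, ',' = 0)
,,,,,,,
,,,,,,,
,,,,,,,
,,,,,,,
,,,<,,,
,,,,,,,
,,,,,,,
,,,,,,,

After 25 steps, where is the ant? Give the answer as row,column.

5,5

t=0: ,,,,,,,
,,,,,,,
,,,,,,,
,,,,,,,
,,,<,,,
,,,,,,,
,,,,,,,
,,,,,,,
t=1: ,,,,,,,
,,,,,,,
,,,,,,,
,,,^,,,
,,,@,,,
,,,,,,,
,,,,,,,
,,,,,,,
t=2: ,,,,,,,
,,,,,,,
,,,,,,,
,,,@>,,
,,,@,,,
,,,,,,,
,,,,,,,
,,,,,,,
t=3: ,,,,,,,
,,,,,,,
,,,,,,,
,,,@@,,
,,,@v,,
,,,,,,,
,,,,,,,
,,,,,,,
t=4: ,,,,,,,
,,,,,,,
,,,,,,,
,,,@@,,
,,,<@,,
,,,,,,,
,,,,,,,
,,,,,,,
t=5: ,,,,,,,
,,,,,,,
,,,,,,,
,,,@@,,
,,,,@,,
,,,v,,,
,,,,,,,
,,,,,,,
t=6: ,,,,,,,
,,,,,,,
,,,,,,,
,,,@@,,
,,,,@,,
,,<@,,,
,,,,,,,
,,,,,,,
t=7: ,,,,,,,
,,,,,,,
,,,,,,,
,,,@@,,
,,^,@,,
,,@@,,,
,,,,,,,
,,,,,,,
t=8: ,,,,,,,
,,,,,,,
,,,,,,,
,,,@@,,
,,@>@,,
,,@@,,,
,,,,,,,
,,,,,,,
t=9: ,,,,,,,
,,,,,,,
,,,,,,,
,,,@@,,
,,@@@,,
,,@v,,,
,,,,,,,
,,,,,,,
t=10: ,,,,,,,
,,,,,,,
,,,,,,,
,,,@@,,
,,@@@,,
,,@,>,,
,,,,,,,
,,,,,,,
t=11: ,,,,,,,
,,,,,,,
,,,,,,,
,,,@@,,
,,@@@,,
,,@,@,,
,,,,v,,
,,,,,,,
t=12: ,,,,,,,
,,,,,,,
,,,,,,,
,,,@@,,
,,@@@,,
,,@,@,,
,,,<@,,
,,,,,,,
t=13: ,,,,,,,
,,,,,,,
,,,,,,,
,,,@@,,
,,@@@,,
,,@^@,,
,,,@@,,
,,,,,,,
t=14: ,,,,,,,
,,,,,,,
,,,,,,,
,,,@@,,
,,@@@,,
,,@@>,,
,,,@@,,
,,,,,,,
t=15: ,,,,,,,
,,,,,,,
,,,,,,,
,,,@@,,
,,@@^,,
,,@@,,,
,,,@@,,
,,,,,,,
t=16: ,,,,,,,
,,,,,,,
,,,,,,,
,,,@@,,
,,@<,,,
,,@@,,,
,,,@@,,
,,,,,,,
t=17: ,,,,,,,
,,,,,,,
,,,,,,,
,,,@@,,
,,@,,,,
,,@v,,,
,,,@@,,
,,,,,,,
t=18: ,,,,,,,
,,,,,,,
,,,,,,,
,,,@@,,
,,@,,,,
,,@,>,,
,,,@@,,
,,,,,,,
t=19: ,,,,,,,
,,,,,,,
,,,,,,,
,,,@@,,
,,@,,,,
,,@,@,,
,,,@v,,
,,,,,,,
t=20: ,,,,,,,
,,,,,,,
,,,,,,,
,,,@@,,
,,@,,,,
,,@,@,,
,,,@,>,
,,,,,,,
t=21: ,,,,,,,
,,,,,,,
,,,,,,,
,,,@@,,
,,@,,,,
,,@,@,,
,,,@,@,
,,,,,v,
t=22: ,,,,,,,
,,,,,,,
,,,,,,,
,,,@@,,
,,@,,,,
,,@,@,,
,,,@,@,
,,,,<@,
t=23: ,,,,,,,
,,,,,,,
,,,,,,,
,,,@@,,
,,@,,,,
,,@,@,,
,,,@^@,
,,,,@@,
t=24: ,,,,,,,
,,,,,,,
,,,,,,,
,,,@@,,
,,@,,,,
,,@,@,,
,,,@@>,
,,,,@@,
t=25: ,,,,,,,
,,,,,,,
,,,,,,,
,,,@@,,
,,@,,,,
,,@,@^,
,,,@@,,
,,,,@@,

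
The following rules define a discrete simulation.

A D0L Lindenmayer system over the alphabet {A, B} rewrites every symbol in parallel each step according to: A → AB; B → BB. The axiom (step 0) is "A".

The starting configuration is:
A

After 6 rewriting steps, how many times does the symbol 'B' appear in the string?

step 0: A
step 1: AB
step 2: ABBB
step 3: ABBBBBBB
step 4: ABBBBBBBBBBBBBBB
step 5: ABBBBBBBBBBBBBBBBBBBBBBBBBBBBBBB
step 6: ABBBBBBBBBBBBBBBBBBBBBBBBBBBBBBBBBBBBBBBBBBBBBBBBBBBBBBBBBBBBBBB

63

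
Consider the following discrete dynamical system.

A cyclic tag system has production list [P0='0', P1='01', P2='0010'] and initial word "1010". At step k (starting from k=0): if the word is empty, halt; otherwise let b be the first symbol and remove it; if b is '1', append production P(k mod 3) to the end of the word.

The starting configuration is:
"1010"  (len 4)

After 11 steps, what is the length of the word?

2

[0] "1010"  (len 4)
[1] "0100"  (len 4)
[2] "100"  (len 3)
[3] "000010"  (len 6)
[4] "00010"  (len 5)
[5] "0010"  (len 4)
[6] "010"  (len 3)
[7] "10"  (len 2)
[8] "001"  (len 3)
[9] "01"  (len 2)
[10] "1"  (len 1)
[11] "01"  (len 2)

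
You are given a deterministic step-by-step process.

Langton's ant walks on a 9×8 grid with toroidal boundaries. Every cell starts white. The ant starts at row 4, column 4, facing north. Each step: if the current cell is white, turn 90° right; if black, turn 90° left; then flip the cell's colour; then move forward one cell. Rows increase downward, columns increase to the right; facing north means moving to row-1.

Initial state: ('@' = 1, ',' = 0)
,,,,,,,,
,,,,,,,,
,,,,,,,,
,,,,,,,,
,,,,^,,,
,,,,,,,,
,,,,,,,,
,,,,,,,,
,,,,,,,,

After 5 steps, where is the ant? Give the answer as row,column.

t=0: ,,,,,,,,
,,,,,,,,
,,,,,,,,
,,,,,,,,
,,,,^,,,
,,,,,,,,
,,,,,,,,
,,,,,,,,
,,,,,,,,
t=1: ,,,,,,,,
,,,,,,,,
,,,,,,,,
,,,,,,,,
,,,,@>,,
,,,,,,,,
,,,,,,,,
,,,,,,,,
,,,,,,,,
t=2: ,,,,,,,,
,,,,,,,,
,,,,,,,,
,,,,,,,,
,,,,@@,,
,,,,,v,,
,,,,,,,,
,,,,,,,,
,,,,,,,,
t=3: ,,,,,,,,
,,,,,,,,
,,,,,,,,
,,,,,,,,
,,,,@@,,
,,,,<@,,
,,,,,,,,
,,,,,,,,
,,,,,,,,
t=4: ,,,,,,,,
,,,,,,,,
,,,,,,,,
,,,,,,,,
,,,,^@,,
,,,,@@,,
,,,,,,,,
,,,,,,,,
,,,,,,,,
t=5: ,,,,,,,,
,,,,,,,,
,,,,,,,,
,,,,,,,,
,,,<,@,,
,,,,@@,,
,,,,,,,,
,,,,,,,,
,,,,,,,,

4,3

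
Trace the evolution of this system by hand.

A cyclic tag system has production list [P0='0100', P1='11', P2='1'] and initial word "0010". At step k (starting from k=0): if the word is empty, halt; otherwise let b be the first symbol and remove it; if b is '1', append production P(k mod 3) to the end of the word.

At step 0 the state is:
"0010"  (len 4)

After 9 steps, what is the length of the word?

step 0: "0010"  (len 4)
step 1: "010"  (len 3)
step 2: "10"  (len 2)
step 3: "01"  (len 2)
step 4: "1"  (len 1)
step 5: "11"  (len 2)
step 6: "11"  (len 2)
step 7: "10100"  (len 5)
step 8: "010011"  (len 6)
step 9: "10011"  (len 5)

5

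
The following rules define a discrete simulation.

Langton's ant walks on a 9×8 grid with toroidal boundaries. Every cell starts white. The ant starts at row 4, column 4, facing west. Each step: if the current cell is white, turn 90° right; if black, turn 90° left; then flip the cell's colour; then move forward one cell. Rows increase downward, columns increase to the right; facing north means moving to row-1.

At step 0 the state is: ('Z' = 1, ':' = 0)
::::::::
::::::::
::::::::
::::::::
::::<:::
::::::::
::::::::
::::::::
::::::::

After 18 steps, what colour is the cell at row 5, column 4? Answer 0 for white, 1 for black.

0

t=0: ::::::::
::::::::
::::::::
::::::::
::::<:::
::::::::
::::::::
::::::::
::::::::
t=1: ::::::::
::::::::
::::::::
::::^:::
::::Z:::
::::::::
::::::::
::::::::
::::::::
t=2: ::::::::
::::::::
::::::::
::::Z>::
::::Z:::
::::::::
::::::::
::::::::
::::::::
t=3: ::::::::
::::::::
::::::::
::::ZZ::
::::Zv::
::::::::
::::::::
::::::::
::::::::
t=4: ::::::::
::::::::
::::::::
::::ZZ::
::::<Z::
::::::::
::::::::
::::::::
::::::::
t=5: ::::::::
::::::::
::::::::
::::ZZ::
:::::Z::
::::v:::
::::::::
::::::::
::::::::
t=6: ::::::::
::::::::
::::::::
::::ZZ::
:::::Z::
:::<Z:::
::::::::
::::::::
::::::::
t=7: ::::::::
::::::::
::::::::
::::ZZ::
:::^:Z::
:::ZZ:::
::::::::
::::::::
::::::::
t=8: ::::::::
::::::::
::::::::
::::ZZ::
:::Z>Z::
:::ZZ:::
::::::::
::::::::
::::::::
t=9: ::::::::
::::::::
::::::::
::::ZZ::
:::ZZZ::
:::Zv:::
::::::::
::::::::
::::::::
t=10: ::::::::
::::::::
::::::::
::::ZZ::
:::ZZZ::
:::Z:>::
::::::::
::::::::
::::::::
t=11: ::::::::
::::::::
::::::::
::::ZZ::
:::ZZZ::
:::Z:Z::
:::::v::
::::::::
::::::::
t=12: ::::::::
::::::::
::::::::
::::ZZ::
:::ZZZ::
:::Z:Z::
::::<Z::
::::::::
::::::::
t=13: ::::::::
::::::::
::::::::
::::ZZ::
:::ZZZ::
:::Z^Z::
::::ZZ::
::::::::
::::::::
t=14: ::::::::
::::::::
::::::::
::::ZZ::
:::ZZZ::
:::ZZ>::
::::ZZ::
::::::::
::::::::
t=15: ::::::::
::::::::
::::::::
::::ZZ::
:::ZZ^::
:::ZZ:::
::::ZZ::
::::::::
::::::::
t=16: ::::::::
::::::::
::::::::
::::ZZ::
:::Z<:::
:::ZZ:::
::::ZZ::
::::::::
::::::::
t=17: ::::::::
::::::::
::::::::
::::ZZ::
:::Z::::
:::Zv:::
::::ZZ::
::::::::
::::::::
t=18: ::::::::
::::::::
::::::::
::::ZZ::
:::Z::::
:::Z:>::
::::ZZ::
::::::::
::::::::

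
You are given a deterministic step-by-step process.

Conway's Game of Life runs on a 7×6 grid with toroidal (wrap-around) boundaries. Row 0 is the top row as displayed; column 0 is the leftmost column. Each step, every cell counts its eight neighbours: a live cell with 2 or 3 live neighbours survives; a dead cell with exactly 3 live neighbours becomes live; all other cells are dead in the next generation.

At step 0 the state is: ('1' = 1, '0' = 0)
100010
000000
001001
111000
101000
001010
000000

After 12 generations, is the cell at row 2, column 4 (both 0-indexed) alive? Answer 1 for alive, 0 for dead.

1

0) 100010
000000
001001
111000
101000
001010
000000
1) 000000
000001
101000
101101
101001
010100
000101
2) 000010
000000
101110
001110
000001
010101
001010
3) 000100
000011
011011
011000
100001
101101
001011
4) 000100
101001
011011
001110
000111
001100
111001
5) 000110
101001
000000
110000
000001
000000
110010
6) 001110
000111
000001
100000
100000
100001
000111
7) 001000
001001
100001
100001
110000
100000
101000
8) 001100
110001
010010
000000
010000
100001
000000
9) 111000
110111
010001
000000
100000
100000
000000
10) 001110
000110
011001
100000
000000
000000
100000
11) 001011
010001
111111
110000
000000
000000
000100
12) 101111
000000
000110
000110
000000
000000
000110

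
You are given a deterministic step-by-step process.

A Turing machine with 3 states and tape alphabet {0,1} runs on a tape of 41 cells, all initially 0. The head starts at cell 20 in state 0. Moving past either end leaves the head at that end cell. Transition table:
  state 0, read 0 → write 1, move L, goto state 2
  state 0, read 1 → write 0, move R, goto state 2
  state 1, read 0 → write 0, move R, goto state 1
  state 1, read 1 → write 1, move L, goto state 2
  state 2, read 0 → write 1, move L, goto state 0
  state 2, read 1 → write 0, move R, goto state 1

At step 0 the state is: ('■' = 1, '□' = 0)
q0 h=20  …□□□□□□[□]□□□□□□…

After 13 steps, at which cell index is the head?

t=0: q0 h=20  …□□□□□□[□]□□□□□□…
t=1: q2 h=19  …□□□□□□[□]■□□□□□…
t=2: q0 h=18  …□□□□□□[□]■■□□□□…
t=3: q2 h=17  …□□□□□□[□]■■■□□□…
t=4: q0 h=16  …□□□□□□[□]■■■■□□…
t=5: q2 h=15  …□□□□□□[□]■■■■■□…
t=6: q0 h=14  …□□□□□□[□]■■■■■■…
t=7: q2 h=13  …□□□□□□[□]■■■■■■…
t=8: q0 h=12  …□□□□□□[□]■■■■■■…
t=9: q2 h=11  …□□□□□□[□]■■■■■■…
t=10: q0 h=10  …□□□□□□[□]■■■■■■…
t=11: q2 h= 9  …□□□□□□[□]■■■■■■…
t=12: q0 h= 8  …□□□□□□[□]■■■■■■…
t=13: q2 h= 7  …□□□□□□[□]■■■■■■…

7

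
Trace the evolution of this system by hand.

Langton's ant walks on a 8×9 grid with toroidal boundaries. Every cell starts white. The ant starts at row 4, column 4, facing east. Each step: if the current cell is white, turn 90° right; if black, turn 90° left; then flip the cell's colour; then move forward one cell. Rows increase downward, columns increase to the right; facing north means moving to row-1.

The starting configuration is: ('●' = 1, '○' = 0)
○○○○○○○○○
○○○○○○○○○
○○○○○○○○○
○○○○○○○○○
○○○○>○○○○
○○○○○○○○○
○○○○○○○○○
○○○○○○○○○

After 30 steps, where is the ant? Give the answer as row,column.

k=0  ○○○○○○○○○
○○○○○○○○○
○○○○○○○○○
○○○○○○○○○
○○○○>○○○○
○○○○○○○○○
○○○○○○○○○
○○○○○○○○○
k=1  ○○○○○○○○○
○○○○○○○○○
○○○○○○○○○
○○○○○○○○○
○○○○●○○○○
○○○○v○○○○
○○○○○○○○○
○○○○○○○○○
k=2  ○○○○○○○○○
○○○○○○○○○
○○○○○○○○○
○○○○○○○○○
○○○○●○○○○
○○○<●○○○○
○○○○○○○○○
○○○○○○○○○
k=3  ○○○○○○○○○
○○○○○○○○○
○○○○○○○○○
○○○○○○○○○
○○○^●○○○○
○○○●●○○○○
○○○○○○○○○
○○○○○○○○○
k=4  ○○○○○○○○○
○○○○○○○○○
○○○○○○○○○
○○○○○○○○○
○○○●>○○○○
○○○●●○○○○
○○○○○○○○○
○○○○○○○○○
k=5  ○○○○○○○○○
○○○○○○○○○
○○○○○○○○○
○○○○^○○○○
○○○●○○○○○
○○○●●○○○○
○○○○○○○○○
○○○○○○○○○
k=6  ○○○○○○○○○
○○○○○○○○○
○○○○○○○○○
○○○○●>○○○
○○○●○○○○○
○○○●●○○○○
○○○○○○○○○
○○○○○○○○○
k=7  ○○○○○○○○○
○○○○○○○○○
○○○○○○○○○
○○○○●●○○○
○○○●○v○○○
○○○●●○○○○
○○○○○○○○○
○○○○○○○○○
k=8  ○○○○○○○○○
○○○○○○○○○
○○○○○○○○○
○○○○●●○○○
○○○●<●○○○
○○○●●○○○○
○○○○○○○○○
○○○○○○○○○
k=9  ○○○○○○○○○
○○○○○○○○○
○○○○○○○○○
○○○○^●○○○
○○○●●●○○○
○○○●●○○○○
○○○○○○○○○
○○○○○○○○○
k=10  ○○○○○○○○○
○○○○○○○○○
○○○○○○○○○
○○○<○●○○○
○○○●●●○○○
○○○●●○○○○
○○○○○○○○○
○○○○○○○○○
k=11  ○○○○○○○○○
○○○○○○○○○
○○○^○○○○○
○○○●○●○○○
○○○●●●○○○
○○○●●○○○○
○○○○○○○○○
○○○○○○○○○
k=12  ○○○○○○○○○
○○○○○○○○○
○○○●>○○○○
○○○●○●○○○
○○○●●●○○○
○○○●●○○○○
○○○○○○○○○
○○○○○○○○○
k=13  ○○○○○○○○○
○○○○○○○○○
○○○●●○○○○
○○○●v●○○○
○○○●●●○○○
○○○●●○○○○
○○○○○○○○○
○○○○○○○○○
k=14  ○○○○○○○○○
○○○○○○○○○
○○○●●○○○○
○○○<●●○○○
○○○●●●○○○
○○○●●○○○○
○○○○○○○○○
○○○○○○○○○
k=15  ○○○○○○○○○
○○○○○○○○○
○○○●●○○○○
○○○○●●○○○
○○○v●●○○○
○○○●●○○○○
○○○○○○○○○
○○○○○○○○○
k=16  ○○○○○○○○○
○○○○○○○○○
○○○●●○○○○
○○○○●●○○○
○○○○>●○○○
○○○●●○○○○
○○○○○○○○○
○○○○○○○○○
k=17  ○○○○○○○○○
○○○○○○○○○
○○○●●○○○○
○○○○^●○○○
○○○○○●○○○
○○○●●○○○○
○○○○○○○○○
○○○○○○○○○
k=18  ○○○○○○○○○
○○○○○○○○○
○○○●●○○○○
○○○<○●○○○
○○○○○●○○○
○○○●●○○○○
○○○○○○○○○
○○○○○○○○○
k=19  ○○○○○○○○○
○○○○○○○○○
○○○^●○○○○
○○○●○●○○○
○○○○○●○○○
○○○●●○○○○
○○○○○○○○○
○○○○○○○○○
k=20  ○○○○○○○○○
○○○○○○○○○
○○<○●○○○○
○○○●○●○○○
○○○○○●○○○
○○○●●○○○○
○○○○○○○○○
○○○○○○○○○
k=21  ○○○○○○○○○
○○^○○○○○○
○○●○●○○○○
○○○●○●○○○
○○○○○●○○○
○○○●●○○○○
○○○○○○○○○
○○○○○○○○○
k=22  ○○○○○○○○○
○○●>○○○○○
○○●○●○○○○
○○○●○●○○○
○○○○○●○○○
○○○●●○○○○
○○○○○○○○○
○○○○○○○○○
k=23  ○○○○○○○○○
○○●●○○○○○
○○●v●○○○○
○○○●○●○○○
○○○○○●○○○
○○○●●○○○○
○○○○○○○○○
○○○○○○○○○
k=24  ○○○○○○○○○
○○●●○○○○○
○○<●●○○○○
○○○●○●○○○
○○○○○●○○○
○○○●●○○○○
○○○○○○○○○
○○○○○○○○○
k=25  ○○○○○○○○○
○○●●○○○○○
○○○●●○○○○
○○v●○●○○○
○○○○○●○○○
○○○●●○○○○
○○○○○○○○○
○○○○○○○○○
k=26  ○○○○○○○○○
○○●●○○○○○
○○○●●○○○○
○<●●○●○○○
○○○○○●○○○
○○○●●○○○○
○○○○○○○○○
○○○○○○○○○
k=27  ○○○○○○○○○
○○●●○○○○○
○^○●●○○○○
○●●●○●○○○
○○○○○●○○○
○○○●●○○○○
○○○○○○○○○
○○○○○○○○○
k=28  ○○○○○○○○○
○○●●○○○○○
○●>●●○○○○
○●●●○●○○○
○○○○○●○○○
○○○●●○○○○
○○○○○○○○○
○○○○○○○○○
k=29  ○○○○○○○○○
○○●●○○○○○
○●●●●○○○○
○●v●○●○○○
○○○○○●○○○
○○○●●○○○○
○○○○○○○○○
○○○○○○○○○
k=30  ○○○○○○○○○
○○●●○○○○○
○●●●●○○○○
○●○>○●○○○
○○○○○●○○○
○○○●●○○○○
○○○○○○○○○
○○○○○○○○○

3,3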